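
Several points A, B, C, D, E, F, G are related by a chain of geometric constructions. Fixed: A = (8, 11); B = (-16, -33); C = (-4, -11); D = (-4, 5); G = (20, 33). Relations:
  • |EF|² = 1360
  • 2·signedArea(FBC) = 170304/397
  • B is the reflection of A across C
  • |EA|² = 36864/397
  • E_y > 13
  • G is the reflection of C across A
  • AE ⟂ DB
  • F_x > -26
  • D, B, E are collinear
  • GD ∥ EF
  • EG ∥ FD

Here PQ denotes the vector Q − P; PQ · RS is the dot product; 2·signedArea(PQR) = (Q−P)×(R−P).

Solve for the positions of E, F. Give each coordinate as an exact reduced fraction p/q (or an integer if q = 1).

E = (-472/397, 5519/397)
F = (-10000/397, -5597/397)

1. E_x = -472/397  [D, B, E are collinear ∩ AE ⟂ DB]
2. E_y = 5519/397  [D, B, E are collinear ∩ AE ⟂ DB]
   → E = (-472/397, 5519/397)
3. F_x = -10000/397  [EG ∥ FD ∩ GD ∥ EF]
4. F_y = -5597/397  [EG ∥ FD ∩ GD ∥ EF]
   → F = (-10000/397, -5597/397)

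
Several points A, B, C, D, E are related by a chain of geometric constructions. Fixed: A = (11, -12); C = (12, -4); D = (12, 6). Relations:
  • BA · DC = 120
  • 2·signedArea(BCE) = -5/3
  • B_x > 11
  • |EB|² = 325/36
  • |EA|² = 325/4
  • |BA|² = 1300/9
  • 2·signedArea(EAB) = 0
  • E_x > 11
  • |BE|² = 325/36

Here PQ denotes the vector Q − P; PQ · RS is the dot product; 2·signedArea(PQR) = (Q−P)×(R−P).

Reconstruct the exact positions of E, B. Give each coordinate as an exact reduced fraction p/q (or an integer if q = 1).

B = (35/3, 0)
E = (23/2, -3)

1. B_y = 0  [BA · DC = 120]
2. B_x = 35/3  [|BA|² = 1300/9]
   → B = (35/3, 0)
3. E_x = 23/2  [2·signedArea(EAB) = 0 ∩ 2·signedArea(BCE) = -5/3]
4. E_y = -3  [2·signedArea(EAB) = 0 ∩ 2·signedArea(BCE) = -5/3]
   → E = (23/2, -3)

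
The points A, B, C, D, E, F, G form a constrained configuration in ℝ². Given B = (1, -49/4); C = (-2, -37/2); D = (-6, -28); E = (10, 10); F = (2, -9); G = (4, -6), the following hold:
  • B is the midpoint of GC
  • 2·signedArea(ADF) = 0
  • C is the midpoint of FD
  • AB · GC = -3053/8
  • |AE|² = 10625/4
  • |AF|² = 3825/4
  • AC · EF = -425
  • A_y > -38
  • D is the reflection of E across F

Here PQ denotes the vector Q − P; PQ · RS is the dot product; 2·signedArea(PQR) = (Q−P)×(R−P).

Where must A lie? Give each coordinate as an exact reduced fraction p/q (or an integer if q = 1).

1. A_x = -10  [2·signedArea(ADF) = 0 ∩ AC · EF = -425]
2. A_y = -75/2  [2·signedArea(ADF) = 0 ∩ AC · EF = -425]
   → A = (-10, -75/2)

A = (-10, -75/2)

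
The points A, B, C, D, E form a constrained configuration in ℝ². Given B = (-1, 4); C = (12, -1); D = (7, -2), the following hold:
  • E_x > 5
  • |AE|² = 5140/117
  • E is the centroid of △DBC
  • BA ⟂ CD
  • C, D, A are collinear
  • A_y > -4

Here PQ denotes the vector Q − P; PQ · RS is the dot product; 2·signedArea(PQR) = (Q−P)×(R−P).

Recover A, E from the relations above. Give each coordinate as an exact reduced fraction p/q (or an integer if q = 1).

A = (6/13, -43/13)
E = (6, 1/3)

1. A_x = 6/13  [C, D, A are collinear ∩ BA ⟂ CD]
2. A_y = -43/13  [C, D, A are collinear ∩ BA ⟂ CD]
   → A = (6/13, -43/13)
3. E_x = 6  [E is the centroid of △DBC]
4. E_y = 1/3  [E is the centroid of △DBC]
   → E = (6, 1/3)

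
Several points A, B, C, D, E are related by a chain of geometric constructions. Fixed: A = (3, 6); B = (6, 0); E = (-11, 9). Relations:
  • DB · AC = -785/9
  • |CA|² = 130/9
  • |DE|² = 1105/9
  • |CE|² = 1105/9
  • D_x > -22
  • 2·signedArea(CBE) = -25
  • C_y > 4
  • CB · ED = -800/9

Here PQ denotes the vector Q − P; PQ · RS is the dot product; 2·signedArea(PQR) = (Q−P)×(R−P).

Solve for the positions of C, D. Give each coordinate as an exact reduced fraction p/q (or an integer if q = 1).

C = (-2/3, 5)
D = (-64/3, 13)

1. C_x = -2/3  [line -9·x + -17·y + 79 = 0 ∩ |CA|² = 130/9]
2. C_y = 5  [line -9·x + -17·y + 79 = 0 ∩ |CA|² = 130/9]
   → C = (-2/3, 5)
3. D_x = -64/3  [DB · AC = -785/9 ∩ CB · ED = -800/9]
4. D_y = 13  [DB · AC = -785/9 ∩ CB · ED = -800/9]
   → D = (-64/3, 13)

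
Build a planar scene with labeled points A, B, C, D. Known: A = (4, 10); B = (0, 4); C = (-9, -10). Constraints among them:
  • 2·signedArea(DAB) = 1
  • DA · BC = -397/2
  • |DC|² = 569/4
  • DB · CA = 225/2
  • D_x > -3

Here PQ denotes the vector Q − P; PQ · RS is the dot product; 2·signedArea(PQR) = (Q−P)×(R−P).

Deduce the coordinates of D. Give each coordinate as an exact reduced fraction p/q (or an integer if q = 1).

D = (-5/2, 0)

1. D_x = -5/2  [DA · BC = -397/2 ∩ DB · CA = 225/2]
2. D_y = 0  [DA · BC = -397/2 ∩ DB · CA = 225/2]
   → D = (-5/2, 0)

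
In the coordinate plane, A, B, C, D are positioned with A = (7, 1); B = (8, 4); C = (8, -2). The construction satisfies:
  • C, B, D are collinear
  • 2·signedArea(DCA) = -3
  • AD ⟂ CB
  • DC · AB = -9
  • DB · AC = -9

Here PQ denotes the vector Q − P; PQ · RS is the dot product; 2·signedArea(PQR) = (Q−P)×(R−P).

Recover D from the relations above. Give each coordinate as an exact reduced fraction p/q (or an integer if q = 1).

1. D_x = 8  [C, B, D are collinear ∩ AD ⟂ CB]
2. D_y = 1  [C, B, D are collinear ∩ AD ⟂ CB]
   → D = (8, 1)

D = (8, 1)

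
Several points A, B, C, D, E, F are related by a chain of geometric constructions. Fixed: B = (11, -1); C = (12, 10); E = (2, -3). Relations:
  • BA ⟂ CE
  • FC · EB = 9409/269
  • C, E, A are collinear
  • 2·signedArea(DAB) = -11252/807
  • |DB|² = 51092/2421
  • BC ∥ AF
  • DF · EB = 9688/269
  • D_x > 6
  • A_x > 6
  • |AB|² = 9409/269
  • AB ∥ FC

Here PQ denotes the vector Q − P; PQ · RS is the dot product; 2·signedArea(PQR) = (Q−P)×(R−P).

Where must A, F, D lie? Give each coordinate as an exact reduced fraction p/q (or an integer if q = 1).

A = (1698/269, 701/269)
D = (5195/807, -125/269)
F = (1967/269, 3660/269)

1. A_x = 1698/269  [C, E, A are collinear ∩ BA ⟂ CE]
2. A_y = 701/269  [C, E, A are collinear ∩ BA ⟂ CE]
   → A = (1698/269, 701/269)
3. F_x = 1967/269  [AB ∥ FC ∩ BC ∥ AF]
4. F_y = 3660/269  [AB ∥ FC ∩ BC ∥ AF]
   → F = (1967/269, 3660/269)
5. D_x = 5195/807  [2·signedArea(DAB) = -11252/807 ∩ DF · EB = 9688/269]
6. D_y = -125/269  [2·signedArea(DAB) = -11252/807 ∩ DF · EB = 9688/269]
   → D = (5195/807, -125/269)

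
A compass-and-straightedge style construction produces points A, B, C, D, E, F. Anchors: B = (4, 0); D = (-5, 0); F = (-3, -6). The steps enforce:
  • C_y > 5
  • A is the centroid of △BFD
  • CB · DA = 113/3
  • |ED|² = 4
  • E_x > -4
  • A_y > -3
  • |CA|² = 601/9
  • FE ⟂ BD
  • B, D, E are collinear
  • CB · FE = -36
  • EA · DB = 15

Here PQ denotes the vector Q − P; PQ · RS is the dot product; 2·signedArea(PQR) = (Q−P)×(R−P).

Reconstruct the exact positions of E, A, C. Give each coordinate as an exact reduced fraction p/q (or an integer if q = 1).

A = (-4/3, -2)
C = (-3, 6)
E = (-3, 0)

1. E_x = -3  [B, D, E are collinear ∩ FE ⟂ BD]
2. E_y = 0  [B, D, E are collinear ∩ FE ⟂ BD]
   → E = (-3, 0)
3. A_x = -4/3  [A is the centroid of △BFD]
4. A_y = -2  [A is the centroid of △BFD]
   → A = (-4/3, -2)
5. C_x = -3  [CB · FE = -36 ∩ CB · DA = 113/3]
6. C_y = 6  [CB · FE = -36 ∩ CB · DA = 113/3]
   → C = (-3, 6)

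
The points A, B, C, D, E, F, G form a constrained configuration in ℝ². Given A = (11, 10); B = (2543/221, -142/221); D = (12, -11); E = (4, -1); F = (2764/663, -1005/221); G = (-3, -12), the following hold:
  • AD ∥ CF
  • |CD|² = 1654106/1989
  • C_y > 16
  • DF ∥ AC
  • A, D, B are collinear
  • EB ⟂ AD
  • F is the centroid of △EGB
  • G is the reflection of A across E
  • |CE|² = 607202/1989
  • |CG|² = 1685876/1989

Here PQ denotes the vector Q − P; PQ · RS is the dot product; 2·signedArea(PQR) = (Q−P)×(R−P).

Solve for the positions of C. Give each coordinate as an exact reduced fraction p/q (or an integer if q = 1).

C = (2101/663, 3636/221)

1. C_x = 2101/663  [AD ∥ CF ∩ DF ∥ AC]
2. C_y = 3636/221  [AD ∥ CF ∩ DF ∥ AC]
   → C = (2101/663, 3636/221)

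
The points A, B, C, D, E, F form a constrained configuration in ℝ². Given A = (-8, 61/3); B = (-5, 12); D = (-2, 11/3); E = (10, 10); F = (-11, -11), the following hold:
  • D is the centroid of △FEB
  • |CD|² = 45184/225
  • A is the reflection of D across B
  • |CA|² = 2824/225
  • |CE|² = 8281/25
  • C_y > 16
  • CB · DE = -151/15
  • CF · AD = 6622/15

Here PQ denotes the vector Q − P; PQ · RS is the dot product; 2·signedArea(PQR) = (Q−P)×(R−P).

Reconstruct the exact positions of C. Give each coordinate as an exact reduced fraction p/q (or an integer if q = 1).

C = (-34/5, 17)

1. C_x = -34/5  [CF · AD = 6622/15 ∩ CB · DE = -151/15]
2. C_y = 17  [CF · AD = 6622/15 ∩ CB · DE = -151/15]
   → C = (-34/5, 17)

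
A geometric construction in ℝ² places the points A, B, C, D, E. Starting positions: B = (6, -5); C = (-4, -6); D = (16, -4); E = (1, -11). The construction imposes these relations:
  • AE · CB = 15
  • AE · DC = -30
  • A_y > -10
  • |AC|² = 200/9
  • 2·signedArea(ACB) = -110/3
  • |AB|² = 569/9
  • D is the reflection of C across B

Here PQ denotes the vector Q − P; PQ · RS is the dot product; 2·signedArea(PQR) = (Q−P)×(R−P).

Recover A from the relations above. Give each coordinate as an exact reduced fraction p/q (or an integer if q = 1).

A = (-2/3, -28/3)

1. A_x = -2/3  [AE · DC = -30 ∩ 2·signedArea(ACB) = -110/3]
2. A_y = -28/3  [AE · DC = -30 ∩ 2·signedArea(ACB) = -110/3]
   → A = (-2/3, -28/3)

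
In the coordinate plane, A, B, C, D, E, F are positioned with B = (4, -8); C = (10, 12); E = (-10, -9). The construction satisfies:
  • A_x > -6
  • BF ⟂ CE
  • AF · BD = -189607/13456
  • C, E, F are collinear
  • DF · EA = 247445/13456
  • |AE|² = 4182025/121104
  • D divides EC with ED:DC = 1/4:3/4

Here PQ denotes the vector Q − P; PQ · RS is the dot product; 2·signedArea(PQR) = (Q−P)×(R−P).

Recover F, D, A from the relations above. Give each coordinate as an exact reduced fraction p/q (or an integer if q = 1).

A = (-15005/2523, -15961/3364)
D = (-5, -15/4)
F = (-2390/841, -1248/841)

1. F_x = -2390/841  [C, E, F are collinear ∩ BF ⟂ CE]
2. F_y = -1248/841  [C, E, F are collinear ∩ BF ⟂ CE]
   → F = (-2390/841, -1248/841)
3. D_x = -5  [D divides EC with ED:DC = 1/4:3/4]
4. D_y = -15/4  [D divides EC with ED:DC = 1/4:3/4]
   → D = (-5, -15/4)
5. A_x = -15005/2523  [AF · BD = -189607/13456 ∩ DF · EA = 247445/13456]
6. A_y = -15961/3364  [AF · BD = -189607/13456 ∩ DF · EA = 247445/13456]
   → A = (-15005/2523, -15961/3364)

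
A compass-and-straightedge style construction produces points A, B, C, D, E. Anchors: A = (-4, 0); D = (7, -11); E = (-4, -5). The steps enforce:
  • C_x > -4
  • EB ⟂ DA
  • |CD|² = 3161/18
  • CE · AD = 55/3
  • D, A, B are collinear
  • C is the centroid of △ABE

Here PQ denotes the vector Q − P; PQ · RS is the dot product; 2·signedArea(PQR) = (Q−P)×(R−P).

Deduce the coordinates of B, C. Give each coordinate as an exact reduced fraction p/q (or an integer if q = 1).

1. B_x = -3/2  [D, A, B are collinear ∩ EB ⟂ DA]
2. B_y = -5/2  [D, A, B are collinear ∩ EB ⟂ DA]
   → B = (-3/2, -5/2)
3. C_x = -19/6  [C is the centroid of △ABE]
4. C_y = -5/2  [C is the centroid of △ABE]
   → C = (-19/6, -5/2)

B = (-3/2, -5/2)
C = (-19/6, -5/2)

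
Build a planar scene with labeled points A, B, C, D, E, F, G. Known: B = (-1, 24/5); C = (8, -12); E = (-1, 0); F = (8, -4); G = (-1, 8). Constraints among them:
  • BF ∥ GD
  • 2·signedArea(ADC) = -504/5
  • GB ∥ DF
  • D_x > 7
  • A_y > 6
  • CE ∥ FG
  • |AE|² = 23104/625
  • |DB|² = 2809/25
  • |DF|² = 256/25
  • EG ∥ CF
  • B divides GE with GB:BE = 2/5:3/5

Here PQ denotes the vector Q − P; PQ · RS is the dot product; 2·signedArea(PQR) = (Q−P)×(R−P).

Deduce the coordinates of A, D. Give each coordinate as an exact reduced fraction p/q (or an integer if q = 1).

A = (-1, 152/25)
D = (8, -4/5)

1. D_x = 8  [GB ∥ DF ∩ BF ∥ GD]
2. D_y = -4/5  [GB ∥ DF ∩ BF ∥ GD]
   → D = (8, -4/5)
3. A_x = -1  [2·signedArea(ADC) = -504/5]
4. A_y = 152/25  [|AE|² = 23104/625]
   → A = (-1, 152/25)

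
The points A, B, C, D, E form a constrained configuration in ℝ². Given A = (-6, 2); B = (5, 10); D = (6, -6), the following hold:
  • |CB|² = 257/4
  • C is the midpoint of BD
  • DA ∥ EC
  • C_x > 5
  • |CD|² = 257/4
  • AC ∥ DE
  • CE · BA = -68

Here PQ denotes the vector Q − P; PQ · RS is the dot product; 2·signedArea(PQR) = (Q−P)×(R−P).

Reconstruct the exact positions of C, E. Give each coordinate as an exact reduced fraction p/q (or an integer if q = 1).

1. C_x = 11/2  [C is the midpoint of BD]
2. C_y = 2  [C is the midpoint of BD]
   → C = (11/2, 2)
3. E_x = 35/2  [DA ∥ EC ∩ AC ∥ DE]
4. E_y = -6  [DA ∥ EC ∩ AC ∥ DE]
   → E = (35/2, -6)

C = (11/2, 2)
E = (35/2, -6)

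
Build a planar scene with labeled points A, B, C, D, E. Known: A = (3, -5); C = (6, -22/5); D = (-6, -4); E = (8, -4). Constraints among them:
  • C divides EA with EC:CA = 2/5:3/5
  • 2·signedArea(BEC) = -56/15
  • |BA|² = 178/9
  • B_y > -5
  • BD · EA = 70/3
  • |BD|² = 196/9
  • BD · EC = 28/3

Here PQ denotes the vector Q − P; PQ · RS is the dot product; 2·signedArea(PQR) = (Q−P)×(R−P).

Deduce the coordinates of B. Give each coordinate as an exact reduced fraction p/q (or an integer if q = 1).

1. B_x = -4/3  [2·signedArea(BEC) = -56/15 ∩ BD · EA = 70/3]
2. B_y = -4  [2·signedArea(BEC) = -56/15 ∩ BD · EA = 70/3]
   → B = (-4/3, -4)

B = (-4/3, -4)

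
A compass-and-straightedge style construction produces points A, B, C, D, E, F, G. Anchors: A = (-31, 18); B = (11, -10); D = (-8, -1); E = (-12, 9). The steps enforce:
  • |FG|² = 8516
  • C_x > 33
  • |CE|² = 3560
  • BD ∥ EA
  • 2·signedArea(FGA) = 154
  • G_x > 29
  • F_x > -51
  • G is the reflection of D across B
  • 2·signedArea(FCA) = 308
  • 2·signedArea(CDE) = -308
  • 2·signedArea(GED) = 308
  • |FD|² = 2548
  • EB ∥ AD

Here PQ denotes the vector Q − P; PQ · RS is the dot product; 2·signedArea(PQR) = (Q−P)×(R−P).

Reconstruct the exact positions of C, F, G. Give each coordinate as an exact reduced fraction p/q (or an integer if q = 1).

C = (34, -29)
F = (-50, 27)
G = (30, -19)

1. C_x = 34  [line -10·x + -4·y + 224 = 0 ∩ |CE|² = 3560]
2. C_y = -29  [line -10·x + -4·y + 224 = 0 ∩ |CE|² = 3560]
   → C = (34, -29)
3. G_x = 30  [G is the reflection of D across B]
4. G_y = -19  [G is the reflection of D across B]
   → G = (30, -19)
5. F_x = -50  [2·signedArea(FCA) = 308 ∩ 2·signedArea(FGA) = 154]
6. F_y = 27  [2·signedArea(FCA) = 308 ∩ 2·signedArea(FGA) = 154]
   → F = (-50, 27)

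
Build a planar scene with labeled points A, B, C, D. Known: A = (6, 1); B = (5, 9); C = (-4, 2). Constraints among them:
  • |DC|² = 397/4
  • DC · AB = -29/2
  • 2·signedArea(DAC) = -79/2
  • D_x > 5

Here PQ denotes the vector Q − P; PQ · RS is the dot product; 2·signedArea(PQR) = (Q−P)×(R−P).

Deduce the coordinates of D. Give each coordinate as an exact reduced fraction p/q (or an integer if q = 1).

1. D_x = 11/2  [2·signedArea(DAC) = -79/2 ∩ DC · AB = -29/2]
2. D_y = 5  [2·signedArea(DAC) = -79/2 ∩ DC · AB = -29/2]
   → D = (11/2, 5)

D = (11/2, 5)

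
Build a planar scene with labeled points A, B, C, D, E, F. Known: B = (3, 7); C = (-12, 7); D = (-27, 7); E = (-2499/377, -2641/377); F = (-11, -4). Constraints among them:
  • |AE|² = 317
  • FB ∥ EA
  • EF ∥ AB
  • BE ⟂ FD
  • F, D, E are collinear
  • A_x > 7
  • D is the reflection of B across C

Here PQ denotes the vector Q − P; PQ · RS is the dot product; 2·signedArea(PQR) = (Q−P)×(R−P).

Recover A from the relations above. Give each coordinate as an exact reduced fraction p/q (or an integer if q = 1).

1. A_x = 2779/377  [EF ∥ AB ∩ FB ∥ EA]
2. A_y = 1506/377  [EF ∥ AB ∩ FB ∥ EA]
   → A = (2779/377, 1506/377)

A = (2779/377, 1506/377)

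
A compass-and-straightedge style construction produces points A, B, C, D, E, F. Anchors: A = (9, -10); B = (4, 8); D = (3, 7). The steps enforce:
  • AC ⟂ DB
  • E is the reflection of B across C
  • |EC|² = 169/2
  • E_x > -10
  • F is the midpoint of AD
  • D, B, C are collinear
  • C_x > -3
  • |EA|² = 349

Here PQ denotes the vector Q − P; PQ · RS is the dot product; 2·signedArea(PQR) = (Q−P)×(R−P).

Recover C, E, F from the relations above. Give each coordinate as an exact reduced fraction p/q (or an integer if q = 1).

1. C_x = -5/2  [D, B, C are collinear ∩ AC ⟂ DB]
2. C_y = 3/2  [D, B, C are collinear ∩ AC ⟂ DB]
   → C = (-5/2, 3/2)
3. E_x = -9  [E is the reflection of B across C]
4. E_y = -5  [E is the reflection of B across C]
   → E = (-9, -5)
5. F_x = 6  [F is the midpoint of AD]
6. F_y = -3/2  [F is the midpoint of AD]
   → F = (6, -3/2)

C = (-5/2, 3/2)
E = (-9, -5)
F = (6, -3/2)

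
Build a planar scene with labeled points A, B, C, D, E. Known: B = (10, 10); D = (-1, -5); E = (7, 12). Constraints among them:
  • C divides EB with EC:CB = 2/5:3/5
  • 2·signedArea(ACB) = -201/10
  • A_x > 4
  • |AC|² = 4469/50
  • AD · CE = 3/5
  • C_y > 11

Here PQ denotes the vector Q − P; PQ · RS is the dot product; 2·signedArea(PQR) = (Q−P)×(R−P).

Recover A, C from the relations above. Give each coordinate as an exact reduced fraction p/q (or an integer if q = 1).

1. C_x = 41/5  [C divides EB with EC:CB = 2/5:3/5]
2. C_y = 56/5  [C divides EB with EC:CB = 2/5:3/5]
   → C = (41/5, 56/5)
3. A_x = 9/2  [2·signedArea(ACB) = -201/10 ∩ AD · CE = 3/5]
4. A_y = 5/2  [2·signedArea(ACB) = -201/10 ∩ AD · CE = 3/5]
   → A = (9/2, 5/2)

A = (9/2, 5/2)
C = (41/5, 56/5)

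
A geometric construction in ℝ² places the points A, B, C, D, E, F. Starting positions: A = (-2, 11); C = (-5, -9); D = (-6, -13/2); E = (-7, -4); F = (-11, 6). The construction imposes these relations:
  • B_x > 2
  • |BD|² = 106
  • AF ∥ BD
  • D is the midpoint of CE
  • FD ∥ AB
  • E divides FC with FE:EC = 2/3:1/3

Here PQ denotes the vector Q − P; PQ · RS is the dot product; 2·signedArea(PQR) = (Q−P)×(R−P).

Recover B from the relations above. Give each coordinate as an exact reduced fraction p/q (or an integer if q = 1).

B = (3, -3/2)

1. B_x = 3  [AF ∥ BD ∩ FD ∥ AB]
2. B_y = -3/2  [AF ∥ BD ∩ FD ∥ AB]
   → B = (3, -3/2)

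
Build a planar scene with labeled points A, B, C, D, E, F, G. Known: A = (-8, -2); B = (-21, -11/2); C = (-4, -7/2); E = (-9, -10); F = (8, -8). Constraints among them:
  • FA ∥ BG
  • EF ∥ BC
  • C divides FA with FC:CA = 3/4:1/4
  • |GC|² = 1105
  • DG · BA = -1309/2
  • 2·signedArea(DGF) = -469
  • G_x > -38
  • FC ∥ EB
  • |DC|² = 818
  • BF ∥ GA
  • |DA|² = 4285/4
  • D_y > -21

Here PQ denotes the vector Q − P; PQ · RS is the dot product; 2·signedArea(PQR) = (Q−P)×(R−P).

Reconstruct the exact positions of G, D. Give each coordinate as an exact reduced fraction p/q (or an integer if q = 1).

1. G_x = -37  [BF ∥ GA ∩ FA ∥ BG]
2. G_y = 1/2  [BF ∥ GA ∩ FA ∥ BG]
   → G = (-37, 1/2)
3. D_x = 19  [2·signedArea(DGF) = -469 ∩ DG · BA = -1309/2]
4. D_y = -41/2  [2·signedArea(DGF) = -469 ∩ DG · BA = -1309/2]
   → D = (19, -41/2)

D = (19, -41/2)
G = (-37, 1/2)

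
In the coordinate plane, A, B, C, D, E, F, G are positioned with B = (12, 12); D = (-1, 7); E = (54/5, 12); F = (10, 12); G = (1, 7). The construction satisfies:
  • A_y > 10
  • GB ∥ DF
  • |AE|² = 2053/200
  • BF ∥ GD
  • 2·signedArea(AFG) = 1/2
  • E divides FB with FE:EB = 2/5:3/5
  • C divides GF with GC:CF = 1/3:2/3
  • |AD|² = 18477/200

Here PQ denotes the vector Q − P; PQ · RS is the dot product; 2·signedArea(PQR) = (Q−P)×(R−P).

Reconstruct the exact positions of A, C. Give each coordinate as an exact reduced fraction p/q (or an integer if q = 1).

A = (157/20, 43/4)
C = (4, 26/3)

1. A_x = 157/20  [line 5·x + -9·y + 115/2 = 0 ∩ |AD|² = 18477/200]
2. A_y = 43/4  [line 5·x + -9·y + 115/2 = 0 ∩ |AD|² = 18477/200]
   → A = (157/20, 43/4)
3. C_x = 4  [C divides GF with GC:CF = 1/3:2/3]
4. C_y = 26/3  [C divides GF with GC:CF = 1/3:2/3]
   → C = (4, 26/3)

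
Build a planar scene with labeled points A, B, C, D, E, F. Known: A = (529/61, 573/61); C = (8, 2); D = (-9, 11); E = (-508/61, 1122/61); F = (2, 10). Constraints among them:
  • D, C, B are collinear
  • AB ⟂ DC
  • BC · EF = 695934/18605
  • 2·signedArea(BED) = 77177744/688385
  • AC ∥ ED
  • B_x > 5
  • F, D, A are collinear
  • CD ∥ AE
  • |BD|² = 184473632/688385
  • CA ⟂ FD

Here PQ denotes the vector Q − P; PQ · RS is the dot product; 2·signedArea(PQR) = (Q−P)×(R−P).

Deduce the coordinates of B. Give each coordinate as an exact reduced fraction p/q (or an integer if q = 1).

1. B_x = 61703/11285  [D, C, B are collinear ∩ AB ⟂ DC]
2. B_y = 37699/11285  [D, C, B are collinear ∩ AB ⟂ DC]
   → B = (61703/11285, 37699/11285)

B = (61703/11285, 37699/11285)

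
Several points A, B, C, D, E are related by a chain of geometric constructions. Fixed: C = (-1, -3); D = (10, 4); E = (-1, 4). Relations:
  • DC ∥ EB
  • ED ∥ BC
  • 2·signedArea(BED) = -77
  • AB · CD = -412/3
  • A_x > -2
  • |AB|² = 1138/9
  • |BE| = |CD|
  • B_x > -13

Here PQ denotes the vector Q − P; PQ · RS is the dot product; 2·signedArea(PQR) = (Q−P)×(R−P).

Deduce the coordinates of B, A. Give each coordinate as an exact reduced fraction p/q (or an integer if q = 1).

1. B_x = -12  [ED ∥ BC ∩ DC ∥ EB]
2. B_y = -3  [ED ∥ BC ∩ DC ∥ EB]
   → B = (-12, -3)
3. A_x = -1  [line -11·x + -7·y + -47/3 = 0 ∩ |AB|² = 1138/9]
4. A_y = -2/3  [line -11·x + -7·y + -47/3 = 0 ∩ |AB|² = 1138/9]
   → A = (-1, -2/3)

A = (-1, -2/3)
B = (-12, -3)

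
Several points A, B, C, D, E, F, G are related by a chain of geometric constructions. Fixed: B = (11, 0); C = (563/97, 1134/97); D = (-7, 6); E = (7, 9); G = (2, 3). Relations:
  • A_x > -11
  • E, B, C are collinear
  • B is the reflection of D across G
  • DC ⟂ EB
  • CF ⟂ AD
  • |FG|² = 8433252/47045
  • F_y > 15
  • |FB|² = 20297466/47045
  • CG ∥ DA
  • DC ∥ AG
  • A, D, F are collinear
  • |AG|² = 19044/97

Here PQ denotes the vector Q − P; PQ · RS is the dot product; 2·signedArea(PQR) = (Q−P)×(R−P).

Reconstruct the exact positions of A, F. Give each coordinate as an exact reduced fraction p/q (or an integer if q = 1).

1. A_x = -1048/97  [DC ∥ AG ∩ CG ∥ DA]
2. A_y = -261/97  [DC ∥ AG ∩ CG ∥ DA]
   → A = (-1048/97, -261/97)
3. F_x = -134114/47045  [A, D, F are collinear ∩ CF ⟂ AD]
4. F_y = 728217/47045  [A, D, F are collinear ∩ CF ⟂ AD]
   → F = (-134114/47045, 728217/47045)

A = (-1048/97, -261/97)
F = (-134114/47045, 728217/47045)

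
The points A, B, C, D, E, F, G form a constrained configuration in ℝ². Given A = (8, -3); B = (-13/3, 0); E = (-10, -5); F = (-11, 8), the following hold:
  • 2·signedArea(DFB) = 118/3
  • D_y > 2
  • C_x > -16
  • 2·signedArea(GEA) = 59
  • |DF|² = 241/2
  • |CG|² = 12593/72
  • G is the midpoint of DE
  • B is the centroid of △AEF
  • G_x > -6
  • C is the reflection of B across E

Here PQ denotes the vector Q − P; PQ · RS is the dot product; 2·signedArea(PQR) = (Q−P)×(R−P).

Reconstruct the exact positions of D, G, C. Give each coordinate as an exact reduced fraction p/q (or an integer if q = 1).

C = (-47/3, -10)
D = (-3/2, 5/2)
G = (-23/4, -5/4)

1. C_x = -47/3  [C is the reflection of B across E]
2. C_y = -10  [C is the reflection of B across E]
   → C = (-47/3, -10)
3. G_x = -23/4  [line -2·x + 18·y + 11 = 0 ∩ |CG|² = 12593/72]
4. G_y = -5/4  [line -2·x + 18·y + 11 = 0 ∩ |CG|² = 12593/72]
   → G = (-23/4, -5/4)
5. D_x = -3/2  [2·signedArea(DFB) = 118/3 ∩ G is the midpoint of DE]
6. D_y = 5/2  [2·signedArea(DFB) = 118/3 ∩ G is the midpoint of DE]
   → D = (-3/2, 5/2)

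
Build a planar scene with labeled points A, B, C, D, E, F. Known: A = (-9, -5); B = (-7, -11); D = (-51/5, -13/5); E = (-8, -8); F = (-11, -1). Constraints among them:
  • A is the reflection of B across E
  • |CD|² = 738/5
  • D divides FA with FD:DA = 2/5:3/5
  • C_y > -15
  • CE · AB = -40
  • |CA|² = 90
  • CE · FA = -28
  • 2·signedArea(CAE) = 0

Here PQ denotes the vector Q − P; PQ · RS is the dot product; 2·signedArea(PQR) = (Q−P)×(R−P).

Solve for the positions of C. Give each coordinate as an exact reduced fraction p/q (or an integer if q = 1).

1. C_x = -6  [2·signedArea(CAE) = 0 ∩ CE · AB = -40]
2. C_y = -14  [2·signedArea(CAE) = 0 ∩ CE · AB = -40]
   → C = (-6, -14)

C = (-6, -14)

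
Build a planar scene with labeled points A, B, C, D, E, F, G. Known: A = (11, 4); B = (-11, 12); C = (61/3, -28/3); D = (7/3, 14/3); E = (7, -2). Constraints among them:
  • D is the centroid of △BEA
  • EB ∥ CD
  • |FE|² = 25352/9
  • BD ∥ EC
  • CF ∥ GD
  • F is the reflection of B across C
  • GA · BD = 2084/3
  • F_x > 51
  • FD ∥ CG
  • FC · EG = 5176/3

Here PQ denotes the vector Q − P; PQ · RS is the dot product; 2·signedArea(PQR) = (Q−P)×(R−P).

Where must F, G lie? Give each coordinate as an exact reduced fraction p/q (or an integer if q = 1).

1. F_x = 155/3  [F is the reflection of B across C]
2. F_y = -92/3  [F is the reflection of B across C]
   → F = (155/3, -92/3)
3. G_x = -29  [CF ∥ GD ∩ FD ∥ CG]
4. G_y = 26  [CF ∥ GD ∩ FD ∥ CG]
   → G = (-29, 26)

F = (155/3, -92/3)
G = (-29, 26)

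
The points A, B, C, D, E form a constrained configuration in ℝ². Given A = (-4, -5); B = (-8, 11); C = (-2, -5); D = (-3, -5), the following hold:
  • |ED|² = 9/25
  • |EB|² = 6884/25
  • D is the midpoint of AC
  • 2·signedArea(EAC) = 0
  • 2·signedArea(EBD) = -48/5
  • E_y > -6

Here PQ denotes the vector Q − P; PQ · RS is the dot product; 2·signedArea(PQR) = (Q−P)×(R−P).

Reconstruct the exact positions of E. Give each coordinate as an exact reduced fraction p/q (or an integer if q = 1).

1. E_x = -18/5  [2·signedArea(EAC) = 0 ∩ 2·signedArea(EBD) = -48/5]
2. E_y = -5  [2·signedArea(EAC) = 0 ∩ 2·signedArea(EBD) = -48/5]
   → E = (-18/5, -5)

E = (-18/5, -5)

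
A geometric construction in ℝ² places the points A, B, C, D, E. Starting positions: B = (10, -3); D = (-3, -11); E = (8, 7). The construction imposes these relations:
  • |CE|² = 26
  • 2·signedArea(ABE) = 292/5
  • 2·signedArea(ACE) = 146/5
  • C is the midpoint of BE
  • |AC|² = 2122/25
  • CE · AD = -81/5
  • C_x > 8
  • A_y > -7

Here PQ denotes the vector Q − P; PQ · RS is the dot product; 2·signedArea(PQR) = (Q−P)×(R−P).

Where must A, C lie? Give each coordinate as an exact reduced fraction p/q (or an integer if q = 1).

1. C_x = 9  [C is the midpoint of BE]
2. C_y = 2  [C is the midpoint of BE]
   → C = (9, 2)
3. A_x = 24/5  [2·signedArea(ABE) = 292/5 ∩ CE · AD = -81/5]
4. A_y = -31/5  [2·signedArea(ABE) = 292/5 ∩ CE · AD = -81/5]
   → A = (24/5, -31/5)

A = (24/5, -31/5)
C = (9, 2)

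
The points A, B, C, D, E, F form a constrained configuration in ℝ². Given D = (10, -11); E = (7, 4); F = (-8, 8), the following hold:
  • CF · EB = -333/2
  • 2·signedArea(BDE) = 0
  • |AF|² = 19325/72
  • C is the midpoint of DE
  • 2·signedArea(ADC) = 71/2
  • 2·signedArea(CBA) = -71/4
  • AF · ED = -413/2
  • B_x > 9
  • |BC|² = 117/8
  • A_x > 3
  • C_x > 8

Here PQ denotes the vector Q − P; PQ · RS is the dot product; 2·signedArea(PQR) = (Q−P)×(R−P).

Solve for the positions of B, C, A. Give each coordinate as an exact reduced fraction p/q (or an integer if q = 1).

A = (15/4, -41/12)
B = (37/4, -29/4)
C = (17/2, -7/2)

1. C_x = 17/2  [C is the midpoint of DE]
2. C_y = -7/2  [C is the midpoint of DE]
   → C = (17/2, -7/2)
3. A_x = 15/4  [2·signedArea(ADC) = 71/2 ∩ AF · ED = -413/2]
4. A_y = -41/12  [2·signedArea(ADC) = 71/2 ∩ AF · ED = -413/2]
   → A = (15/4, -41/12)
5. B_x = 37/4  [2·signedArea(BDE) = 0 ∩ 2·signedArea(CBA) = -71/4]
6. B_y = -29/4  [2·signedArea(BDE) = 0 ∩ 2·signedArea(CBA) = -71/4]
   → B = (37/4, -29/4)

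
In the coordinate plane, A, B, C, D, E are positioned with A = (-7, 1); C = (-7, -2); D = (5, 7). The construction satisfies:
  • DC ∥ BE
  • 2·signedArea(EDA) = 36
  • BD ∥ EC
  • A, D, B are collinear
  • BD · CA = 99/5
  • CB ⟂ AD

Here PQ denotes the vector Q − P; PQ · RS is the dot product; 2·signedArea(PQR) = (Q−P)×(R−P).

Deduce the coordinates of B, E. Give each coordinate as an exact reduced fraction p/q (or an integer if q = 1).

B = (-41/5, 2/5)
E = (-101/5, -43/5)

1. B_x = -41/5  [A, D, B are collinear ∩ CB ⟂ AD]
2. B_y = 2/5  [A, D, B are collinear ∩ CB ⟂ AD]
   → B = (-41/5, 2/5)
3. E_x = -101/5  [BD ∥ EC ∩ DC ∥ BE]
4. E_y = -43/5  [BD ∥ EC ∩ DC ∥ BE]
   → E = (-101/5, -43/5)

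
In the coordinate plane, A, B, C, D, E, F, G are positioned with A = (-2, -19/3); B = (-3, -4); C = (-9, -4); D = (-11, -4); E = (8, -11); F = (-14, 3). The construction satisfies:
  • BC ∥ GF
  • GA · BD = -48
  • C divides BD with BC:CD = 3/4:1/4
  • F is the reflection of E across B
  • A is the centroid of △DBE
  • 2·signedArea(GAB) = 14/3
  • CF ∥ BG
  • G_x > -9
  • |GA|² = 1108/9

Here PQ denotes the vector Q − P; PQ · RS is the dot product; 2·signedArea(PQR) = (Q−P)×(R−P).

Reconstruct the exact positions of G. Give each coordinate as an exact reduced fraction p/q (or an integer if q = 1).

1. G_x = -8  [BC ∥ GF ∩ CF ∥ BG]
2. G_y = 3  [BC ∥ GF ∩ CF ∥ BG]
   → G = (-8, 3)

G = (-8, 3)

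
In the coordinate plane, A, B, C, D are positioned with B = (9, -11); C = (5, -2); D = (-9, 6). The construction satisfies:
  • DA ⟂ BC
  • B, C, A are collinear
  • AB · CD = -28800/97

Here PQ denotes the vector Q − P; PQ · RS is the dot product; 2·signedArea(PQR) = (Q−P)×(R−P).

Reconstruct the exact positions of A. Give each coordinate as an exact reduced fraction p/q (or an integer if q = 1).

1. A_x = -27/97  [B, C, A are collinear ∩ DA ⟂ BC]
2. A_y = 958/97  [B, C, A are collinear ∩ DA ⟂ BC]
   → A = (-27/97, 958/97)

A = (-27/97, 958/97)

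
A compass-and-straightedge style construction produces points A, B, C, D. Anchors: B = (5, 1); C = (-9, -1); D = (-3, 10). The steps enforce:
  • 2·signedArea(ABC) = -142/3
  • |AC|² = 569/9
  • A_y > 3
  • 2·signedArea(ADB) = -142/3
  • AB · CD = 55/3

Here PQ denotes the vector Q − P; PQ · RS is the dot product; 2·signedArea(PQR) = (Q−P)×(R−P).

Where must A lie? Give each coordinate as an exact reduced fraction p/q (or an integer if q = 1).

A = (-7/3, 10/3)

1. A_x = -7/3  [2·signedArea(ADB) = -142/3 ∩ AB · CD = 55/3]
2. A_y = 10/3  [2·signedArea(ADB) = -142/3 ∩ AB · CD = 55/3]
   → A = (-7/3, 10/3)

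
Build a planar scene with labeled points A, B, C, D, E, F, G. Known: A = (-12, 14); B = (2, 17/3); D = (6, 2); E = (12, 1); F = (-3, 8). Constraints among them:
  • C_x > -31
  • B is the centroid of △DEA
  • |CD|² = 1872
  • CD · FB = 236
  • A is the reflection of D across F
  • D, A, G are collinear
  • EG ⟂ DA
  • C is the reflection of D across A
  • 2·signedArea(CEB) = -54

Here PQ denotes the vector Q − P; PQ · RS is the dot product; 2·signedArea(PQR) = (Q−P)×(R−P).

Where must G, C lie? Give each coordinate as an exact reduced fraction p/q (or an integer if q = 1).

1. G_x = 138/13  [D, A, G are collinear ∩ EG ⟂ DA]
2. G_y = -14/13  [D, A, G are collinear ∩ EG ⟂ DA]
   → G = (138/13, -14/13)
3. C_x = -30  [C is the reflection of D across A]
4. C_y = 26  [C is the reflection of D across A]
   → C = (-30, 26)

C = (-30, 26)
G = (138/13, -14/13)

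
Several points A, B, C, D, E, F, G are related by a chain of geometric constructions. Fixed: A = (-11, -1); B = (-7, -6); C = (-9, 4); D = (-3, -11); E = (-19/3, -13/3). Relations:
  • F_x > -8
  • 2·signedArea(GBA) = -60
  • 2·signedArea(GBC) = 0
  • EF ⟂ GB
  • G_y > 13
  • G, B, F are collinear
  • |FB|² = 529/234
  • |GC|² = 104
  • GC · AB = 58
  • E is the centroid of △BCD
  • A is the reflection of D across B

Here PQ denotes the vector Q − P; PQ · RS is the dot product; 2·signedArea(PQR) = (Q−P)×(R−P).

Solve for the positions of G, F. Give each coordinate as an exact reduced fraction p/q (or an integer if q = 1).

1. G_x = -11  [2·signedArea(GBC) = 0 ∩ 2·signedArea(GBA) = -60]
2. G_y = 14  [2·signedArea(GBC) = 0 ∩ 2·signedArea(GBA) = -60]
   → G = (-11, 14)
3. F_x = -569/78  [G, B, F are collinear ∩ EF ⟂ GB]
4. F_y = -353/78  [G, B, F are collinear ∩ EF ⟂ GB]
   → F = (-569/78, -353/78)

F = (-569/78, -353/78)
G = (-11, 14)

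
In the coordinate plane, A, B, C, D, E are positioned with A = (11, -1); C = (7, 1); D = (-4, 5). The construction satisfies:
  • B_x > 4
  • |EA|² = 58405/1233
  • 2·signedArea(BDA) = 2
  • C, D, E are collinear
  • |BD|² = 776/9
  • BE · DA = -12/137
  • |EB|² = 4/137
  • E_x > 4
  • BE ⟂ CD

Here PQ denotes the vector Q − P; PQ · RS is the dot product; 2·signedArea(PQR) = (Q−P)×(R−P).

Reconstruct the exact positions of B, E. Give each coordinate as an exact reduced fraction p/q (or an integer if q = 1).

B = (14/3, 5/3)
E = (1942/411, 751/411)

1. B_x = 14/3  [line 6·x + 15·y + -53 = 0 ∩ |BD|² = 776/9]
2. B_y = 5/3  [line 6·x + 15·y + -53 = 0 ∩ |BD|² = 776/9]
   → B = (14/3, 5/3)
3. E_x = 1942/411  [BE · DA = -12/137 ∩ C, D, E are collinear]
4. E_y = 751/411  [BE · DA = -12/137 ∩ C, D, E are collinear]
   → E = (1942/411, 751/411)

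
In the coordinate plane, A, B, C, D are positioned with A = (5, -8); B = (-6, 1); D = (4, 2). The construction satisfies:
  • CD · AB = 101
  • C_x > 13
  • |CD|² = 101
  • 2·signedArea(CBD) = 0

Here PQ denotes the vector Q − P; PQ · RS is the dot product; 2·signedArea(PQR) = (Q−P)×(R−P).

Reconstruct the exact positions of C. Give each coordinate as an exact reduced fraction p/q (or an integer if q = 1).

1. C_x = 14  [2·signedArea(CBD) = 0 ∩ CD · AB = 101]
2. C_y = 3  [2·signedArea(CBD) = 0 ∩ CD · AB = 101]
   → C = (14, 3)

C = (14, 3)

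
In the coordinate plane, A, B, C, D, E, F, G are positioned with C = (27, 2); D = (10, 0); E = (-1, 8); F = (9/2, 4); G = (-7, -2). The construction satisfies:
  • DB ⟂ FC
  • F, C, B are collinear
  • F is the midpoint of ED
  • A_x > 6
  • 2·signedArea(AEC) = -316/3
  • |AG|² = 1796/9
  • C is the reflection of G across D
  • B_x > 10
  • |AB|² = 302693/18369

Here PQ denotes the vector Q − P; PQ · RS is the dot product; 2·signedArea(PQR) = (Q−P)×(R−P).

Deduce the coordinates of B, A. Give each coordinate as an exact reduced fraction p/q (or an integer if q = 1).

1. B_x = 21042/2041  [F, C, B are collinear ∩ DB ⟂ FC]
2. B_y = 7110/2041  [F, C, B are collinear ∩ DB ⟂ FC]
   → B = (21042/2041, 7110/2041)
3. A_x = 19/3  [line 6·x + 28·y + -338/3 = 0 ∩ |AG|² = 1796/9]
4. A_y = 8/3  [line 6·x + 28·y + -338/3 = 0 ∩ |AG|² = 1796/9]
   → A = (19/3, 8/3)

A = (19/3, 8/3)
B = (21042/2041, 7110/2041)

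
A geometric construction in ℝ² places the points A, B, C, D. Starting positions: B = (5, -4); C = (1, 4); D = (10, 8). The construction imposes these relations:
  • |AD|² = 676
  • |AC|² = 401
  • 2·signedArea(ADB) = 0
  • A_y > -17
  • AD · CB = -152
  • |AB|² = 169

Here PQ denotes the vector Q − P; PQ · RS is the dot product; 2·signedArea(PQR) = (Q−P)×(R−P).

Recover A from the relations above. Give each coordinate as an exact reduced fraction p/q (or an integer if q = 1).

A = (0, -16)

1. A_x = 0  [2·signedArea(ADB) = 0 ∩ AD · CB = -152]
2. A_y = -16  [2·signedArea(ADB) = 0 ∩ AD · CB = -152]
   → A = (0, -16)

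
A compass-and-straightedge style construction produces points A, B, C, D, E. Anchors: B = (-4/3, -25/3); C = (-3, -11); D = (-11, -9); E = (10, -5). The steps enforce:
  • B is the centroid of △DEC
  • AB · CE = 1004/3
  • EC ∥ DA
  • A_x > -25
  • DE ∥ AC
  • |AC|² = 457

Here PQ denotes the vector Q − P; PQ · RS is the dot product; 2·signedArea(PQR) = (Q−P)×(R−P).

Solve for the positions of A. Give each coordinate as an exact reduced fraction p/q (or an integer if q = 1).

1. A_x = -24  [DE ∥ AC ∩ EC ∥ DA]
2. A_y = -15  [DE ∥ AC ∩ EC ∥ DA]
   → A = (-24, -15)

A = (-24, -15)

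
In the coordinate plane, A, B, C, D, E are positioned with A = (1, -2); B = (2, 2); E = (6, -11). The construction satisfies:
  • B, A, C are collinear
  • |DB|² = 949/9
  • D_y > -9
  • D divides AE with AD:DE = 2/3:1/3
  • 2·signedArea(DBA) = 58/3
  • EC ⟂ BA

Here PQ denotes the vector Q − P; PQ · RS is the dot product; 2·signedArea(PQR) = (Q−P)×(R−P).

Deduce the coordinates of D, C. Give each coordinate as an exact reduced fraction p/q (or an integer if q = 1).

1. D_x = 13/3  [D divides AE with AD:DE = 2/3:1/3]
2. D_y = -8  [D divides AE with AD:DE = 2/3:1/3]
   → D = (13/3, -8)
3. C_x = -14/17  [B, A, C are collinear ∩ EC ⟂ BA]
4. C_y = -158/17  [B, A, C are collinear ∩ EC ⟂ BA]
   → C = (-14/17, -158/17)

C = (-14/17, -158/17)
D = (13/3, -8)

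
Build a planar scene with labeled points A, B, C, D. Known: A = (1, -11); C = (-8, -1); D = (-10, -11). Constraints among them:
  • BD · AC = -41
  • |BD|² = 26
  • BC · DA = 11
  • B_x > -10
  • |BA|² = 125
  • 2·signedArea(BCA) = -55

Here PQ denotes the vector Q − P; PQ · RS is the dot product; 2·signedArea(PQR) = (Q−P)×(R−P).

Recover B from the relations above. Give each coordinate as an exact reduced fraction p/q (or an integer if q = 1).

1. B_x = -9  [BC · DA = 11 ∩ BD · AC = -41]
2. B_y = -6  [BC · DA = 11 ∩ BD · AC = -41]
   → B = (-9, -6)

B = (-9, -6)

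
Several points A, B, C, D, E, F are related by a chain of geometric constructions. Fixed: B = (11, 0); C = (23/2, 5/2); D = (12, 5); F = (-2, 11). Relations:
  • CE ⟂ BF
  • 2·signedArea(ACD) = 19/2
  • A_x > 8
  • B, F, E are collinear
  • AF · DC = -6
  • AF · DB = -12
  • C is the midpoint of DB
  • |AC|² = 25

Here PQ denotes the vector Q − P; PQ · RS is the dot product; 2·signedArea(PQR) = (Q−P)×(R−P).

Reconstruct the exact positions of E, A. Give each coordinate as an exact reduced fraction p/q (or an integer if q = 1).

1. E_x = 2917/290  [B, F, E are collinear ∩ CE ⟂ BF]
2. E_y = 231/290  [B, F, E are collinear ∩ CE ⟂ BF]
   → E = (2917/290, 231/290)
3. A_x = 17/2  [AF · DC = -6 ∩ 2·signedArea(ACD) = 19/2]
4. A_y = 13/2  [AF · DC = -6 ∩ 2·signedArea(ACD) = 19/2]
   → A = (17/2, 13/2)

A = (17/2, 13/2)
E = (2917/290, 231/290)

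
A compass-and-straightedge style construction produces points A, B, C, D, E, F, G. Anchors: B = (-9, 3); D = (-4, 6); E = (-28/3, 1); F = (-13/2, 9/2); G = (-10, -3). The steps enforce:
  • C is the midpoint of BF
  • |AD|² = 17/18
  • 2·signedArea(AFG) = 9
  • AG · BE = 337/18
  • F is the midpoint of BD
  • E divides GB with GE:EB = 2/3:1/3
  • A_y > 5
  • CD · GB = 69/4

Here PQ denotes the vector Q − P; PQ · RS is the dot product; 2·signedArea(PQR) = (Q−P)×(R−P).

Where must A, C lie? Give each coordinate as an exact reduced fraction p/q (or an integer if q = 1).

1. A_x = -29/6  [2·signedArea(AFG) = 9 ∩ AG · BE = 337/18]
2. A_y = 11/2  [2·signedArea(AFG) = 9 ∩ AG · BE = 337/18]
   → A = (-29/6, 11/2)
3. C_x = -31/4  [C is the midpoint of BF]
4. C_y = 15/4  [C is the midpoint of BF]
   → C = (-31/4, 15/4)

A = (-29/6, 11/2)
C = (-31/4, 15/4)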